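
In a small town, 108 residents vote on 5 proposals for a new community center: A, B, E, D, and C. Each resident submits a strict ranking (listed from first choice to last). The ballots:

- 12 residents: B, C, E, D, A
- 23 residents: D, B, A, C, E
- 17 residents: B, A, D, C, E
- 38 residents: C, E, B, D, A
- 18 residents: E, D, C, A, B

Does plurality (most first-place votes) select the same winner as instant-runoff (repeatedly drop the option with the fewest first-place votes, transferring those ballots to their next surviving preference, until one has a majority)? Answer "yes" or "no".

Plurality — first-place votes: A 0, B 29, E 18, D 23, C 38. Winner: C.
Instant-runoff — R1 A 0, B 29, E 18, D 23, C 38 (A out); R2 B 29, E 18, D 23, C 38 (E out); R3 B 29, D 41, C 38 (B out); R4 D 58, C 50 (D winner). Winner: D.
The two methods disagree.

no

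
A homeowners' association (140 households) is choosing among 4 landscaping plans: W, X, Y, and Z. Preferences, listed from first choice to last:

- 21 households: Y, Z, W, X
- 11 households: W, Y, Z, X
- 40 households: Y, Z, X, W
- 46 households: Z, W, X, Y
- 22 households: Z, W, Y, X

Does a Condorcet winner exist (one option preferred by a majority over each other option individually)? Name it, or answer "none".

Checking pairwise contests:
Z beats W 129–11.
W beats X 100–40.
W beats Y 79–61.
Y beats Z 72–68.
Every option loses at least one head-to-head, so there is no Condorcet winner.

none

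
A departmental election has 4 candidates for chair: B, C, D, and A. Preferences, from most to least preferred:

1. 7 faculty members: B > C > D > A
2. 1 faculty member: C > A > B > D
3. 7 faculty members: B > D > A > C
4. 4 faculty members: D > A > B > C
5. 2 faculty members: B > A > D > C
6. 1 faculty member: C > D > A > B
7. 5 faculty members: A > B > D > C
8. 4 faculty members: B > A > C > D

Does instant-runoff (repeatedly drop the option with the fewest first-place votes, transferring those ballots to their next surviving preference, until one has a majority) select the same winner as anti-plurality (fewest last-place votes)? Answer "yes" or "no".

yes

Instant-runoff — R1 B 20, C 2, D 4, A 5 (B winner). Winner: B.
Anti-plurality — last-place votes: B 1, C 18, D 5, A 7. Winner: B.
The two methods agree.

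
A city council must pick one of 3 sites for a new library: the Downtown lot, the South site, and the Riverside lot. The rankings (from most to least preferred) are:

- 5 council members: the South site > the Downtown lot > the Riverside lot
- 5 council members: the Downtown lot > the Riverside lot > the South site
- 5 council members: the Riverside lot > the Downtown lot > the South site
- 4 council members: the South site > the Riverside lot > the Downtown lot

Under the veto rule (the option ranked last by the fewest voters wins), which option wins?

the Downtown lot

Last-place votes: the Downtown lot 4, the South site 10, the Riverside lot 5.
the Downtown lot is ranked last by the fewest voters, so the Downtown lot wins.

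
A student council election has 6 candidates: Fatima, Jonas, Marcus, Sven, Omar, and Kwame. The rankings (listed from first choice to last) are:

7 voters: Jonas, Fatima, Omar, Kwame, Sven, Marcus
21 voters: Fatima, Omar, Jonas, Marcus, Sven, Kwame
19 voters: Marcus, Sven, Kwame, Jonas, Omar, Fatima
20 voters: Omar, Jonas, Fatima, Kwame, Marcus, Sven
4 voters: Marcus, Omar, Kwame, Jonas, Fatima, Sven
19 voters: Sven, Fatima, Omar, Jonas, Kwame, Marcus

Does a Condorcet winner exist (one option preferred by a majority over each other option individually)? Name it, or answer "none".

none

Checking pairwise contests:
Jonas beats Fatima 50–40.
Omar beats Jonas 64–26.
Fatima beats Marcus 67–23.
Fatima beats Sven 52–38.
Fatima beats Omar 47–43.
Fatima beats Kwame 67–23.
Every option loses at least one head-to-head, so there is no Condorcet winner.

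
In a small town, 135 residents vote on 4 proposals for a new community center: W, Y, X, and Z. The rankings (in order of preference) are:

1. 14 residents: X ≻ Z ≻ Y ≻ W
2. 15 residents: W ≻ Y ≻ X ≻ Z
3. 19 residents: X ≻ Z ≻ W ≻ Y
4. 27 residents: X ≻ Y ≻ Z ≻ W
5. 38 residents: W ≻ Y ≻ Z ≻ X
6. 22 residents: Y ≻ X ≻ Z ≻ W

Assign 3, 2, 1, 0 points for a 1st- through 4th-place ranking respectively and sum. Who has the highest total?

Y

W: 14·0 + 15·3 + 19·1 + 27·0 + 38·3 + 22·0 = 178
Y: 14·1 + 15·2 + 19·0 + 27·2 + 38·2 + 22·3 = 240
X: 14·3 + 15·1 + 19·3 + 27·3 + 38·0 + 22·2 = 239
Z: 14·2 + 15·0 + 19·2 + 27·1 + 38·1 + 22·1 = 153
Y has the highest Borda score (240).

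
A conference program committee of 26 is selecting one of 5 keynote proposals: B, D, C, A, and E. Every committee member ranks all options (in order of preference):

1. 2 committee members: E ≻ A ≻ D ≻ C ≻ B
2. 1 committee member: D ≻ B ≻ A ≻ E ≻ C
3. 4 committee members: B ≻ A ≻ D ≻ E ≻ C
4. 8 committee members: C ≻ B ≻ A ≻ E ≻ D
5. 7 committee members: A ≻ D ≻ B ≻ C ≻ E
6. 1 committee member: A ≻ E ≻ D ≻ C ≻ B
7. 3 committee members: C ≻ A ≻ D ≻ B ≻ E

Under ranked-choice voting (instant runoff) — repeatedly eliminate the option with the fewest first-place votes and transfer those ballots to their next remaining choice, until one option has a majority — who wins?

Round 1: B 4, D 1, C 11, A 8, E 2. Eliminate D.
Round 2: B 5, C 11, A 8, E 2. Eliminate E.
Round 3: B 5, C 11, A 10. Eliminate B.
Round 4: C 11, A 15. A has a majority.

A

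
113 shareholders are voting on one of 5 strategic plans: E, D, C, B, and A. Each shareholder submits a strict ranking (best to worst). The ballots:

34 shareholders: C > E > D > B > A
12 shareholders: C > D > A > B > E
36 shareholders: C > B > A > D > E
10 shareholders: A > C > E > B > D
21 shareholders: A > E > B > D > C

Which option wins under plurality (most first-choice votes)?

First-place votes: E 0, D 0, C 82, B 0, A 31.
C has the most first-place votes.

C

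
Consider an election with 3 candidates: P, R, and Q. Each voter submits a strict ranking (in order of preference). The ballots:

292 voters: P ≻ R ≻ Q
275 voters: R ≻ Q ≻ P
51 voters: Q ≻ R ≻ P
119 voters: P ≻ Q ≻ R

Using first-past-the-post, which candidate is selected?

P

First-place votes: P 411, R 275, Q 51.
P has the most first-place votes.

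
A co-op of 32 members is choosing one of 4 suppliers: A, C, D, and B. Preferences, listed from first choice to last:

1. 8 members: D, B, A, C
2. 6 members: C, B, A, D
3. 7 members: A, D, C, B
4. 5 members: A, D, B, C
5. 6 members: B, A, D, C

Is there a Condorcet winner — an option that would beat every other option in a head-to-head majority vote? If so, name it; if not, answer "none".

none

Checking pairwise contests:
B beats A 20–12.
A beats C 26–6.
A beats D 24–8.
D beats B 20–12.
Every option loses at least one head-to-head, so there is no Condorcet winner.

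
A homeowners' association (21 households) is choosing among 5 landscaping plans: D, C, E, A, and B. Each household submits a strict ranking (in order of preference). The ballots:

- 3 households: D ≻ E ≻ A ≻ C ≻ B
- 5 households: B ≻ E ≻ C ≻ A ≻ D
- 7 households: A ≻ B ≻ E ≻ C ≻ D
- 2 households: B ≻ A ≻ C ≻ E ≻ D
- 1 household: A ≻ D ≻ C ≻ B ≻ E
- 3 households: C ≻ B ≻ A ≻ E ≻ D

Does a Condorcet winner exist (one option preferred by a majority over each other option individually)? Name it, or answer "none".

A vs D: 18–3 for A.
A vs C: 13–8 for A.
A vs E: 13–8 for A.
A vs B: 11–10 for A.
A beats every other option head-to-head.

A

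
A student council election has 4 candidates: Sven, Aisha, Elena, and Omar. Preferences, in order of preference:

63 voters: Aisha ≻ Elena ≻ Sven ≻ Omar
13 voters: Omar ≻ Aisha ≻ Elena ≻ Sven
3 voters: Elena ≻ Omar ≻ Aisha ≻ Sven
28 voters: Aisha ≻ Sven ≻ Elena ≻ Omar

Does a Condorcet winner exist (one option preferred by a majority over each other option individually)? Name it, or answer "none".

Aisha

Aisha vs Sven: 107–0 for Aisha.
Aisha vs Elena: 104–3 for Aisha.
Aisha vs Omar: 91–16 for Aisha.
Aisha beats every other option head-to-head.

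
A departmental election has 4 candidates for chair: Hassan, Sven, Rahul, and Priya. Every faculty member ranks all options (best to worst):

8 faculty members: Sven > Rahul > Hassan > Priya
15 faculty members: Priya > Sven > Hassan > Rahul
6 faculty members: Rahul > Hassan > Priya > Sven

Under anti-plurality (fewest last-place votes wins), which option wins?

Hassan

Last-place votes: Hassan 0, Sven 6, Rahul 15, Priya 8.
Hassan is ranked last by the fewest voters, so Hassan wins.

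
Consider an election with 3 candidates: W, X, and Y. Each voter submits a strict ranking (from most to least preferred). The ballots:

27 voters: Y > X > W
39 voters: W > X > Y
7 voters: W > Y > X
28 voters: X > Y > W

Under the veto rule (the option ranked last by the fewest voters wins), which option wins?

X

Last-place votes: W 55, X 7, Y 39.
X is ranked last by the fewest voters, so X wins.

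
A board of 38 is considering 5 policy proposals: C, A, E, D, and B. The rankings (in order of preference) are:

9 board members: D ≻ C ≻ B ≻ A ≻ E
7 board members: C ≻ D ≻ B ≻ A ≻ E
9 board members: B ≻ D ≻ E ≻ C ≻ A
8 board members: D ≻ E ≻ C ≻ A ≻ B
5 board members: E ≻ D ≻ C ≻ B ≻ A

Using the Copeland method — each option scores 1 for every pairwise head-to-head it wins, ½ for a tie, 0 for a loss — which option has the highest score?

C: beats A and B; loses to E and D → score 2.
A: loses to C, E, D, and B → score 0.
E: beats C and A; loses to D and B → score 2.
D: beats C, A, E, and B → score 4.
B: beats A and E; loses to C and D → score 2.
D has the best pairwise record.

D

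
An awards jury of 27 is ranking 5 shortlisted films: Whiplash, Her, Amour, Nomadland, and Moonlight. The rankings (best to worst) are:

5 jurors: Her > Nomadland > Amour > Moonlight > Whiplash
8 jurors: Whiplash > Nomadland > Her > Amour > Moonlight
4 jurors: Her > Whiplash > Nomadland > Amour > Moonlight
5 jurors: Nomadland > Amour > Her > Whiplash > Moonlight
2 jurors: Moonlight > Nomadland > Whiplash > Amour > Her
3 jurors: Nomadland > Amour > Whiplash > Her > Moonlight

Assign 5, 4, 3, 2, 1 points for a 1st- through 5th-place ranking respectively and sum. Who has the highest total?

Whiplash: 5·1 + 8·5 + 4·4 + 5·2 + 2·3 + 3·3 = 86
Her: 5·5 + 8·3 + 4·5 + 5·3 + 2·1 + 3·2 = 92
Amour: 5·3 + 8·2 + 4·2 + 5·4 + 2·2 + 3·4 = 75
Nomadland: 5·4 + 8·4 + 4·3 + 5·5 + 2·4 + 3·5 = 112
Moonlight: 5·2 + 8·1 + 4·1 + 5·1 + 2·5 + 3·1 = 40
Nomadland has the highest Borda score (112).

Nomadland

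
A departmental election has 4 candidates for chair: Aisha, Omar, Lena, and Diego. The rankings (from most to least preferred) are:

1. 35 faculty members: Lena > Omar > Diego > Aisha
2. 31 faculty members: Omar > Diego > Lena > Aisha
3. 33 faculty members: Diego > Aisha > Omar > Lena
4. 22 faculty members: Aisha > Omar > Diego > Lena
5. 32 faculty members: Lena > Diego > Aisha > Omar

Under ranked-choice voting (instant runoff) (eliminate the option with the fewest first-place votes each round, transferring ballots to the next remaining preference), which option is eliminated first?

Aisha

Round 1: Aisha 22, Omar 31, Lena 67, Diego 33. Eliminate Aisha.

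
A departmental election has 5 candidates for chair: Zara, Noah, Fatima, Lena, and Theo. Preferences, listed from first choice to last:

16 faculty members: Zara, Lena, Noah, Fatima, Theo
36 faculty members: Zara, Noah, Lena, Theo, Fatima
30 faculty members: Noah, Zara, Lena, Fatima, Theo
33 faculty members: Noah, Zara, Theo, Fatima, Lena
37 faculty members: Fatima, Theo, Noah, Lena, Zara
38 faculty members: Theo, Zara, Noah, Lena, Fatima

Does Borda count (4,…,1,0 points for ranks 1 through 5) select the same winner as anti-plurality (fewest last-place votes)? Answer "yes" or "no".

Borda — scores: Zara 511, Noah 542, Fatima 227, Lena 255, Theo 365. Winner: Noah.
Anti-plurality — last-place votes: Zara 37, Noah 0, Fatima 74, Lena 33, Theo 46. Winner: Noah.
The two methods agree.

yes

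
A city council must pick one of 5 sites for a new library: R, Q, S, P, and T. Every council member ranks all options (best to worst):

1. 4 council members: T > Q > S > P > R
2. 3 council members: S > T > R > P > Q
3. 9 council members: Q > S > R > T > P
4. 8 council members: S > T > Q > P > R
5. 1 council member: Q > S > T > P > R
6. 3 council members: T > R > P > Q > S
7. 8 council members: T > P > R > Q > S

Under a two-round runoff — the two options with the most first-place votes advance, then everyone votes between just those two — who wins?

Round 1 first-place votes: R 0, Q 10, S 11, P 0, T 15.
T and S advance.
Runoff: T is preferred to S by 15 voters; S by 21.
S wins the runoff.

S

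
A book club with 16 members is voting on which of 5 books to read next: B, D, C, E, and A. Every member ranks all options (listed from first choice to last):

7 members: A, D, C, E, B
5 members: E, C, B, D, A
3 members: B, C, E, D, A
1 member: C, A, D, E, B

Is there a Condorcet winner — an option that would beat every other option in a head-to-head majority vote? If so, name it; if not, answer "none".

C

C vs B: 13–3 for C.
C vs D: 9–7 for C.
C vs E: 11–5 for C.
C vs A: 9–7 for C.
C beats every other option head-to-head.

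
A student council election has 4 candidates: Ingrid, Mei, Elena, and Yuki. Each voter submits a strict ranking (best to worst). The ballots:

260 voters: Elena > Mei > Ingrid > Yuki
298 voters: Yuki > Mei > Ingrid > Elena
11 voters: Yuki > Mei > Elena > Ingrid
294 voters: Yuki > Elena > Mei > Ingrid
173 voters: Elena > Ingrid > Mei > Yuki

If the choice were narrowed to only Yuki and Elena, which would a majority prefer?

Voters preferring Yuki to Elena: 603; preferring Elena to Yuki: 433.
Yuki wins the head-to-head.

Yuki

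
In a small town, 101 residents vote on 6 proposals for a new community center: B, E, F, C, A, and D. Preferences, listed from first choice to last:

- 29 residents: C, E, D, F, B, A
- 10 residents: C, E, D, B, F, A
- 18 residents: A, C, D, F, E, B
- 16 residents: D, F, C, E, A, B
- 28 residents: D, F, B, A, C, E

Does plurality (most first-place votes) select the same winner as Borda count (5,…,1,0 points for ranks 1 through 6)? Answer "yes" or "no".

yes

Plurality — first-place votes: B 0, E 0, F 0, C 39, A 18, D 44. Winner: D.
Borda — scores: B 133, E 206, F 280, C 343, A 162, D 391. Winner: D.
The two methods agree.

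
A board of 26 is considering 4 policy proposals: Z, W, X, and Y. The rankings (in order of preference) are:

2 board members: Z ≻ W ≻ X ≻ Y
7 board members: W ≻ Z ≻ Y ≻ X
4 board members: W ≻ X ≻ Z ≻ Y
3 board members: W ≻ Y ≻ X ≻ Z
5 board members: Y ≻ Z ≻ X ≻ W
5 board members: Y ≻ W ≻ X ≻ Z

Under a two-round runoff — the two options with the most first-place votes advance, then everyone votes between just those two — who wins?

Round 1 first-place votes: Z 2, W 14, X 0, Y 10.
W and Y advance.
Runoff: W is preferred to Y by 16 voters; Y by 10.
W wins the runoff.

W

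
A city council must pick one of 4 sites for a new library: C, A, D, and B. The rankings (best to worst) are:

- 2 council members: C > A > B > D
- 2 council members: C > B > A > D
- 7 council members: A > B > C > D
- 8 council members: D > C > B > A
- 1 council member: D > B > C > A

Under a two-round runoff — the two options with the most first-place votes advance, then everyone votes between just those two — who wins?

A

Round 1 first-place votes: C 4, A 7, D 9, B 0.
D and A advance.
Runoff: D is preferred to A by 9 voters; A by 11.
A wins the runoff.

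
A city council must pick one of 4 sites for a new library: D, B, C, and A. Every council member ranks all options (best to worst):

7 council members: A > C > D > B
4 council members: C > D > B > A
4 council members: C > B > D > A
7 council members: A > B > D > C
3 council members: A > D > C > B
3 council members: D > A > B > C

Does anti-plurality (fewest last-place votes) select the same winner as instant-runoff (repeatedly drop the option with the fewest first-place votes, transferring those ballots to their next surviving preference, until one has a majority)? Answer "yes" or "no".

no

Anti-plurality — last-place votes: D 0, B 10, C 10, A 8. Winner: D.
Instant-runoff — R1 D 3, B 0, C 8, A 17 (A winner). Winner: A.
The two methods disagree.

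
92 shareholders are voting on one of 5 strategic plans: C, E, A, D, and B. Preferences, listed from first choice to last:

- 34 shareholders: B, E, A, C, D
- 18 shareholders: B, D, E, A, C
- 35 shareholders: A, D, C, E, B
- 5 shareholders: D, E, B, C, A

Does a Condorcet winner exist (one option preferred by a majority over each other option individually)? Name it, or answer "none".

B vs C: 57–35 for B.
B vs E: 52–40 for B.
B vs A: 57–35 for B.
B vs D: 52–40 for B.
B beats every other option head-to-head.

B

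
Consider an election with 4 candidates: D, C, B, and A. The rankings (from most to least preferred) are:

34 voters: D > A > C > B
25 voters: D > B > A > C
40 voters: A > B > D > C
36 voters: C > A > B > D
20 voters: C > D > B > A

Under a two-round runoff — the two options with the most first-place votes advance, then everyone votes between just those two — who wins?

D

Round 1 first-place votes: D 59, C 56, B 0, A 40.
D and C advance.
Runoff: D is preferred to C by 99 voters; C by 56.
D wins the runoff.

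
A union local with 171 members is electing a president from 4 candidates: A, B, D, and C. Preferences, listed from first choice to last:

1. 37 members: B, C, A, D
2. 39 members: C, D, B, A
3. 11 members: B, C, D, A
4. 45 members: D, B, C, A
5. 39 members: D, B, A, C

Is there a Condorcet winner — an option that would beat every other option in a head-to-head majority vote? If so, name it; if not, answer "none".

Checking pairwise contests:
B beats A 171–0.
D beats B 123–48.
C beats D 87–84.
B beats C 132–39.
Every option loses at least one head-to-head, so there is no Condorcet winner.

none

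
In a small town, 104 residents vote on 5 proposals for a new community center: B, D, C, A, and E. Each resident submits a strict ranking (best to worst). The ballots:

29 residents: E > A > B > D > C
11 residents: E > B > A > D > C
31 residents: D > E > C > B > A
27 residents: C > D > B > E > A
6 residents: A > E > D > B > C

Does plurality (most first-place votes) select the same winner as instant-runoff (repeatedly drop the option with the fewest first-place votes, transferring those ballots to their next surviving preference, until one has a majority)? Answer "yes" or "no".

Plurality — first-place votes: B 0, D 31, C 27, A 6, E 40. Winner: E.
Instant-runoff — R1 B 0, D 31, C 27, A 6, E 40 (B out); R2 D 31, C 27, A 6, E 40 (A out); R3 D 31, C 27, E 46 (C out); R4 D 58, E 46 (D winner). Winner: D.
The two methods disagree.

no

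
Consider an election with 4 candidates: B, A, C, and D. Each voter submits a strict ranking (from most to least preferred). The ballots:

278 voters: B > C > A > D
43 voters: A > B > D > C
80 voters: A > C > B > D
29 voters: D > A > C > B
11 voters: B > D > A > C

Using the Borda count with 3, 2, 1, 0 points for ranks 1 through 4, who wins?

B

B: 278·3 + 43·2 + 80·1 + 29·0 + 11·3 = 1033
A: 278·1 + 43·3 + 80·3 + 29·2 + 11·1 = 716
C: 278·2 + 43·0 + 80·2 + 29·1 + 11·0 = 745
D: 278·0 + 43·1 + 80·0 + 29·3 + 11·2 = 152
B has the highest Borda score (1033).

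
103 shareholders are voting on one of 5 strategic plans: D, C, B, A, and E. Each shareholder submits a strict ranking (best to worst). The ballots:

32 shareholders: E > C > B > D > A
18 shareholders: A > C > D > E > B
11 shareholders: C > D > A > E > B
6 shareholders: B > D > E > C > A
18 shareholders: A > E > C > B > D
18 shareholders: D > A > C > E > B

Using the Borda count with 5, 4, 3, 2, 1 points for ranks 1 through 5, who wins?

D: 32·2 + 18·3 + 11·4 + 6·4 + 18·1 + 18·5 = 294
C: 32·4 + 18·4 + 11·5 + 6·2 + 18·3 + 18·3 = 375
B: 32·3 + 18·1 + 11·1 + 6·5 + 18·2 + 18·1 = 209
A: 32·1 + 18·5 + 11·3 + 6·1 + 18·5 + 18·4 = 323
E: 32·5 + 18·2 + 11·2 + 6·3 + 18·4 + 18·2 = 344
C has the highest Borda score (375).

C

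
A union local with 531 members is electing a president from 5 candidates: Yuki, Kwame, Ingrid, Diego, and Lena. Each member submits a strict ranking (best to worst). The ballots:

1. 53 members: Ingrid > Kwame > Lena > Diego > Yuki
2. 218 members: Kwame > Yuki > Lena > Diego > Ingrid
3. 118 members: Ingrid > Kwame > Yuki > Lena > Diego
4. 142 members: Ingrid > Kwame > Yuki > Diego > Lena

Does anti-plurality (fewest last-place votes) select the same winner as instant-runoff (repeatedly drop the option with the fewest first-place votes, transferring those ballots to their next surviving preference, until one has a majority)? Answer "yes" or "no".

Anti-plurality — last-place votes: Yuki 53, Kwame 0, Ingrid 218, Diego 118, Lena 142. Winner: Kwame.
Instant-runoff — R1 Yuki 0, Kwame 218, Ingrid 313, Diego 0, Lena 0 (Ingrid winner). Winner: Ingrid.
The two methods disagree.

no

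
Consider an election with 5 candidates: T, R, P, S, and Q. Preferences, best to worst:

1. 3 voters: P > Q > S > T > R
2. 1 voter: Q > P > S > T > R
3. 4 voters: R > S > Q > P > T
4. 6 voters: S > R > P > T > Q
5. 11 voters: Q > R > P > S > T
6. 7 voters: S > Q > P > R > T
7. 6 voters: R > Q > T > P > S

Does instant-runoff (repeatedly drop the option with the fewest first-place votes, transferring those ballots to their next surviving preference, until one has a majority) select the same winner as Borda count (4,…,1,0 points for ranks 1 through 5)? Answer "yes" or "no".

Instant-runoff — R1 T 0, R 10, P 3, S 13, Q 12 (T out); R2 R 10, P 3, S 13, Q 12 (P out); R3 R 10, S 13, Q 15 (R out); R4 S 17, Q 21 (Q winner). Winner: Q.
Borda — scores: T 22, R 98, P 73, S 83, Q 104. Winner: Q.
The two methods agree.

yes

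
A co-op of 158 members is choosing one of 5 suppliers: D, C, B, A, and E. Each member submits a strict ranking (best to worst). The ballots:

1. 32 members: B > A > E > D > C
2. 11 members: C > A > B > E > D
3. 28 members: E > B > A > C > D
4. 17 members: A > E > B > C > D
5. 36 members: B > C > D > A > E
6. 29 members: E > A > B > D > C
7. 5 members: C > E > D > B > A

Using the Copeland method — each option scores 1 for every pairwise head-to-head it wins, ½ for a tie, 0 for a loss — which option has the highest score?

B

D: loses to C, B, A, and E → score 0.
C: beats D; loses to B, A, and E → score 1.
B: beats D, C, and A; ties E → score 3.5.
A: beats D, C, and E; loses to B → score 3.
E: beats D and C; ties B; loses to A → score 2.5.
B has the best pairwise record.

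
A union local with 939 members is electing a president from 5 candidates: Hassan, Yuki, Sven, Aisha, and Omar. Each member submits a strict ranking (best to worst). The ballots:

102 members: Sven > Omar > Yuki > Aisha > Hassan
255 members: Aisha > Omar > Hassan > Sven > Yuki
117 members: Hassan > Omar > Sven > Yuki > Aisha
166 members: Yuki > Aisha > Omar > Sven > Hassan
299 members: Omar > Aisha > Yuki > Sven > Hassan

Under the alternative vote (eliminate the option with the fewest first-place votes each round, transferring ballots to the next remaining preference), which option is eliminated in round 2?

Hassan

Round 1: Hassan 117, Yuki 166, Sven 102, Aisha 255, Omar 299. Eliminate Sven.
Round 2: Hassan 117, Yuki 166, Aisha 255, Omar 401. Eliminate Hassan.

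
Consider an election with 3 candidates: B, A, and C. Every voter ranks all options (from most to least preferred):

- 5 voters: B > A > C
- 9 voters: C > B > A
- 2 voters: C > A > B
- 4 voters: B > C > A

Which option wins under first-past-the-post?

First-place votes: B 9, A 0, C 11.
C has the most first-place votes.

C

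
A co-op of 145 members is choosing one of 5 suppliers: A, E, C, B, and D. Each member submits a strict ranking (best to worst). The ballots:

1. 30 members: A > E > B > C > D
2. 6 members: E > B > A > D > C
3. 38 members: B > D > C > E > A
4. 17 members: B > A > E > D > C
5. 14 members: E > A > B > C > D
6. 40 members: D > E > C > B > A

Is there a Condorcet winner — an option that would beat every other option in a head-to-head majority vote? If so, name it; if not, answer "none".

Checking pairwise contests:
E beats A 98–47.
D beats E 78–67.
E beats C 107–38.
E beats B 90–55.
B beats D 105–40.
Every option loses at least one head-to-head, so there is no Condorcet winner.

none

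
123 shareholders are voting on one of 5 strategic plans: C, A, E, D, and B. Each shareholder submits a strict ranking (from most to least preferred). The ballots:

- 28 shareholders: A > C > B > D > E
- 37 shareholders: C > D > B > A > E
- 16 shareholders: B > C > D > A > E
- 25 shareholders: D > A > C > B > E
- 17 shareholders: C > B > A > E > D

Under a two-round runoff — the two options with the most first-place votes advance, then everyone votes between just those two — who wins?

Round 1 first-place votes: C 54, A 28, E 0, D 25, B 16.
C and A advance.
Runoff: C is preferred to A by 70 voters; A by 53.
C wins the runoff.

C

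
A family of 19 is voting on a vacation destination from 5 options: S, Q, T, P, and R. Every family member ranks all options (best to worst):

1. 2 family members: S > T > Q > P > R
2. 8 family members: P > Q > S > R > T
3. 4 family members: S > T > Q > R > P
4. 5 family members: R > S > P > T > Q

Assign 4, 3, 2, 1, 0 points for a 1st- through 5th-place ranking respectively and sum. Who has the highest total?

S: 2·4 + 8·2 + 4·4 + 5·3 = 55
Q: 2·2 + 8·3 + 4·2 + 5·0 = 36
T: 2·3 + 8·0 + 4·3 + 5·1 = 23
P: 2·1 + 8·4 + 4·0 + 5·2 = 44
R: 2·0 + 8·1 + 4·1 + 5·4 = 32
S has the highest Borda score (55).

S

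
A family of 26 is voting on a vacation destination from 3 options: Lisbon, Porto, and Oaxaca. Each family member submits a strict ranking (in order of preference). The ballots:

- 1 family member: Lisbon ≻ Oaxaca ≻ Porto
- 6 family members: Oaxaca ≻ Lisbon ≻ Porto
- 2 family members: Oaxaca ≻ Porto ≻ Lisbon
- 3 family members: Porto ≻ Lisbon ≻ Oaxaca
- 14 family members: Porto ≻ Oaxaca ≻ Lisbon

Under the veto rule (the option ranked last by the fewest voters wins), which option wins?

Last-place votes: Lisbon 16, Porto 7, Oaxaca 3.
Oaxaca is ranked last by the fewest voters, so Oaxaca wins.

Oaxaca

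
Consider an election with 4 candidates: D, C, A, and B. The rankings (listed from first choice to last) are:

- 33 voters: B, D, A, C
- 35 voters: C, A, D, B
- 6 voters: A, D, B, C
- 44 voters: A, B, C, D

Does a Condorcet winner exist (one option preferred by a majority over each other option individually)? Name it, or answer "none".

A

A vs D: 85–33 for A.
A vs C: 83–35 for A.
A vs B: 85–33 for A.
A beats every other option head-to-head.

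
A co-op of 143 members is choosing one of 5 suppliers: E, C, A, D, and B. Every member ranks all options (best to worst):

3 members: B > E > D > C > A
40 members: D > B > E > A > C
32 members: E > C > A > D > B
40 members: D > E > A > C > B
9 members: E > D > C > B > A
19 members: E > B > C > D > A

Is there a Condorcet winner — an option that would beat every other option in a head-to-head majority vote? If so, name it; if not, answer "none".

D

D vs E: 80–63 for D.
D vs C: 92–51 for D.
D vs A: 111–32 for D.
D vs B: 121–22 for D.
D beats every other option head-to-head.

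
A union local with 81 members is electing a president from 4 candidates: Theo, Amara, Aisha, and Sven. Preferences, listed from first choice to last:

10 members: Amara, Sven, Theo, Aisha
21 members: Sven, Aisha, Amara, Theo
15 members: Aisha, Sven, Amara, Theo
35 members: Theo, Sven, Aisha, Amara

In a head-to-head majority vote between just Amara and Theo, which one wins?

Amara

Voters preferring Amara to Theo: 46; preferring Theo to Amara: 35.
Amara wins the head-to-head.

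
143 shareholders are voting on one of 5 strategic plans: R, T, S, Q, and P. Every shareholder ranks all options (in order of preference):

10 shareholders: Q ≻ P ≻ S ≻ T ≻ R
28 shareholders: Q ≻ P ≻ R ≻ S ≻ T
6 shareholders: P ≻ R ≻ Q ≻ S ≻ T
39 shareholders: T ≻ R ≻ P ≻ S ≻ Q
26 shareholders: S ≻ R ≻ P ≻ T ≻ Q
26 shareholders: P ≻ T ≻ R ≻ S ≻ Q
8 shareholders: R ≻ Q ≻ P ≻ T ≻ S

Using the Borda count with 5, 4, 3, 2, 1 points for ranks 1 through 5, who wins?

R: 10·1 + 28·3 + 6·4 + 39·4 + 26·4 + 26·3 + 8·5 = 496
T: 10·2 + 28·1 + 6·1 + 39·5 + 26·2 + 26·4 + 8·2 = 421
S: 10·3 + 28·2 + 6·2 + 39·2 + 26·5 + 26·2 + 8·1 = 366
Q: 10·5 + 28·5 + 6·3 + 39·1 + 26·1 + 26·1 + 8·4 = 331
P: 10·4 + 28·4 + 6·5 + 39·3 + 26·3 + 26·5 + 8·3 = 531
P has the highest Borda score (531).

P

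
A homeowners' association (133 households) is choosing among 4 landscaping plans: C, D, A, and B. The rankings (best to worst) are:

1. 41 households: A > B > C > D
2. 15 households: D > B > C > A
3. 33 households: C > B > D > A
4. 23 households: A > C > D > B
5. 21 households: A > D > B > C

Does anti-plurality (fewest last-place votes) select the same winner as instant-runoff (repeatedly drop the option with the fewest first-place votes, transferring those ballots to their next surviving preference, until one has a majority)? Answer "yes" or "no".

Anti-plurality — last-place votes: C 21, D 41, A 48, B 23. Winner: C.
Instant-runoff — R1 C 33, D 15, A 85, B 0 (A winner). Winner: A.
The two methods disagree.

no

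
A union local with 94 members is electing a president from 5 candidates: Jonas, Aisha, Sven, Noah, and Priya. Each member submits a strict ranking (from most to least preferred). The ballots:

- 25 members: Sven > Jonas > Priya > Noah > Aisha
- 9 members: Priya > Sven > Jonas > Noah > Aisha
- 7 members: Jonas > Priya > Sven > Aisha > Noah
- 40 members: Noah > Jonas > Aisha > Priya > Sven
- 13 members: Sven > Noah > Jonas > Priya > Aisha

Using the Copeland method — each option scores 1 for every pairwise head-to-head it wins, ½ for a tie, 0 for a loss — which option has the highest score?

Noah

Jonas: beats Aisha and Priya; ties Sven; loses to Noah → score 2.5.
Aisha: loses to Jonas, Sven, Noah, and Priya → score 0.
Sven: beats Aisha and Noah; ties Jonas; loses to Priya → score 2.5.
Noah: beats Jonas, Aisha, and Priya; loses to Sven → score 3.
Priya: beats Aisha and Sven; loses to Jonas and Noah → score 2.
Noah has the best pairwise record.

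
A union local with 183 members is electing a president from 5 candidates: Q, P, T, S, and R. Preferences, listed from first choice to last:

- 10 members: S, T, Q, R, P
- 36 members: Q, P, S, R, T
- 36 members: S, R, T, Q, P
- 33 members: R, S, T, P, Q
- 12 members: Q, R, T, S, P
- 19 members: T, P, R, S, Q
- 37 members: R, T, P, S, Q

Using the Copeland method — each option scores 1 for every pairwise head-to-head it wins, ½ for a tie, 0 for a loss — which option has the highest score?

R

Q: beats P; loses to T, S, and R → score 1.
P: beats S; loses to Q, T, and R → score 1.
T: beats Q and P; loses to S and R → score 2.
S: beats Q and T; loses to P and R → score 2.
R: beats Q, P, T, and S → score 4.
R has the best pairwise record.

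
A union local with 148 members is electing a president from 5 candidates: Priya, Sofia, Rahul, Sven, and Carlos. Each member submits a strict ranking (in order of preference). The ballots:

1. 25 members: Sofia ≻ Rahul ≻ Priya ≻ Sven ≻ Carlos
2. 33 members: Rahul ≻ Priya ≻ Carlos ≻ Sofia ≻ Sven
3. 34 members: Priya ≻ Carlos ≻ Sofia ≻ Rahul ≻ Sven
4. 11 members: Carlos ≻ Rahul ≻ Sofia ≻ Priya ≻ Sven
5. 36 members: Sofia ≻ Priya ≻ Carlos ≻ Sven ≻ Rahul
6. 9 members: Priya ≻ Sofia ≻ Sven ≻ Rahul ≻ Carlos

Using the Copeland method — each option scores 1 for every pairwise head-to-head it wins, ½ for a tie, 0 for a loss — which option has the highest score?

Priya

Priya: beats Sofia, Rahul, Sven, and Carlos → score 4.
Sofia: beats Rahul and Sven; loses to Priya and Carlos → score 2.
Rahul: beats Sven; loses to Priya, Sofia, and Carlos → score 1.
Sven: loses to Priya, Sofia, Rahul, and Carlos → score 0.
Carlos: beats Sofia, Rahul, and Sven; loses to Priya → score 3.
Priya has the best pairwise record.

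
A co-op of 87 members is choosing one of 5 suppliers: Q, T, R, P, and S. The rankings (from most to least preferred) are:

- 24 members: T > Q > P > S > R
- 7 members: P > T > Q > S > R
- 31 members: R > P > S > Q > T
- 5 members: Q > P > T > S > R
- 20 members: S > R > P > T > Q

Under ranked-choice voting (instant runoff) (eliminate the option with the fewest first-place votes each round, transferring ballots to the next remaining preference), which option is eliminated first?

Q

Round 1: Q 5, T 24, R 31, P 7, S 20. Eliminate Q.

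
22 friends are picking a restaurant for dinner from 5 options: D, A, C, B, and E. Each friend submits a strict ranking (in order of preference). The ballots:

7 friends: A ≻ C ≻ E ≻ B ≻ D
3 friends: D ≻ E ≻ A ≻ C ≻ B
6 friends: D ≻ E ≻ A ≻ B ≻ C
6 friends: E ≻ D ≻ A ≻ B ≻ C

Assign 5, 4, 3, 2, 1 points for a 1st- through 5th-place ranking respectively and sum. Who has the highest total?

D: 7·1 + 3·5 + 6·5 + 6·4 = 76
A: 7·5 + 3·3 + 6·3 + 6·3 = 80
C: 7·4 + 3·2 + 6·1 + 6·1 = 46
B: 7·2 + 3·1 + 6·2 + 6·2 = 41
E: 7·3 + 3·4 + 6·4 + 6·5 = 87
E has the highest Borda score (87).

E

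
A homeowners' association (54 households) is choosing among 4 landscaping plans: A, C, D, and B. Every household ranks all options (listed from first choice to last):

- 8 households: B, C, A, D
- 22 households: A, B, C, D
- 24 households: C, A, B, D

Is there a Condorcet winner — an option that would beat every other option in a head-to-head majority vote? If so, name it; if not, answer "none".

none

Checking pairwise contests:
C beats A 32–22.
B beats C 30–24.
A beats D 54–0.
A beats B 46–8.
Every option loses at least one head-to-head, so there is no Condorcet winner.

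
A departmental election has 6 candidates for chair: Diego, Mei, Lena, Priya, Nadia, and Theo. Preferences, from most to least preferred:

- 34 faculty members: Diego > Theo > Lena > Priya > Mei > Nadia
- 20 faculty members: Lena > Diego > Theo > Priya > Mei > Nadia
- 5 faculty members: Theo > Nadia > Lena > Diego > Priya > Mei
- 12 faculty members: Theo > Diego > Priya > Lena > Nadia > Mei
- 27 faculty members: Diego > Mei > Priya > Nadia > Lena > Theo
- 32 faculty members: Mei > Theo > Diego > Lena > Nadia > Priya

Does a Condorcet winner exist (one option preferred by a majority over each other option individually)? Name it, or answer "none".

Diego vs Mei: 98–32 for Diego.
Diego vs Lena: 105–25 for Diego.
Diego vs Priya: 130–0 for Diego.
Diego vs Nadia: 125–5 for Diego.
Diego vs Theo: 81–49 for Diego.
Diego beats every other option head-to-head.

Diego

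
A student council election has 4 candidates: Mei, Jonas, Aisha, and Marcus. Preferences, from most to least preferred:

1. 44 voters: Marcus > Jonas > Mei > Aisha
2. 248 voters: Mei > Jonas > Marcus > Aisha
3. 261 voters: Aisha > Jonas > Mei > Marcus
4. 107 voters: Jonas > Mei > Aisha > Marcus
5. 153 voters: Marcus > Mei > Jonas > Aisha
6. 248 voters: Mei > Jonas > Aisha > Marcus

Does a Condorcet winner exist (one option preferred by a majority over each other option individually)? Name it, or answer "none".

Mei

Mei vs Jonas: 649–412 for Mei.
Mei vs Aisha: 800–261 for Mei.
Mei vs Marcus: 864–197 for Mei.
Mei beats every other option head-to-head.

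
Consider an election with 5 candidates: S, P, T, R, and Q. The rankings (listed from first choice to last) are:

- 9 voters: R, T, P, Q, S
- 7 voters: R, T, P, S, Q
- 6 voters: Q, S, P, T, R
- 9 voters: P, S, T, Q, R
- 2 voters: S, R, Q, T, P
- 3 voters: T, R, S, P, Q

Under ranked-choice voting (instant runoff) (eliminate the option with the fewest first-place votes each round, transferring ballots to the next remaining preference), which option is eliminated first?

S

Round 1: S 2, P 9, T 3, R 16, Q 6. Eliminate S.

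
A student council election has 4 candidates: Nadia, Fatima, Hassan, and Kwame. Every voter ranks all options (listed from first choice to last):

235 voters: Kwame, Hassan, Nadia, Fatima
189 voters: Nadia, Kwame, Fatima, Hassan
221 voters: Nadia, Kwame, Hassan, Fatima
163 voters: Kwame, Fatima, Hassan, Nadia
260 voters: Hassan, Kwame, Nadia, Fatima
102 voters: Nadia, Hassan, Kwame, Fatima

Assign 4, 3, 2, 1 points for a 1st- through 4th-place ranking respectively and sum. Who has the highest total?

Kwame

Nadia: 235·2 + 189·4 + 221·4 + 163·1 + 260·2 + 102·4 = 3201
Fatima: 235·1 + 189·2 + 221·1 + 163·3 + 260·1 + 102·1 = 1685
Hassan: 235·3 + 189·1 + 221·2 + 163·2 + 260·4 + 102·3 = 3008
Kwame: 235·4 + 189·3 + 221·3 + 163·4 + 260·3 + 102·2 = 3806
Kwame has the highest Borda score (3806).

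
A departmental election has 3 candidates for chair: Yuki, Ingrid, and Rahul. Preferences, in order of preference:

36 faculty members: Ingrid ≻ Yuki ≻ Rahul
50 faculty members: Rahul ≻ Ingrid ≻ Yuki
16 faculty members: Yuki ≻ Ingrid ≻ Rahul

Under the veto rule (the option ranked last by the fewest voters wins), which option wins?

Ingrid

Last-place votes: Yuki 50, Ingrid 0, Rahul 52.
Ingrid is ranked last by the fewest voters, so Ingrid wins.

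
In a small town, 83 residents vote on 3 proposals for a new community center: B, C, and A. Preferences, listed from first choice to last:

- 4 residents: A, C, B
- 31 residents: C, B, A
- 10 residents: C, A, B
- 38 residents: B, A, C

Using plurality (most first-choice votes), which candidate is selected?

First-place votes: B 38, C 41, A 4.
C has the most first-place votes.

C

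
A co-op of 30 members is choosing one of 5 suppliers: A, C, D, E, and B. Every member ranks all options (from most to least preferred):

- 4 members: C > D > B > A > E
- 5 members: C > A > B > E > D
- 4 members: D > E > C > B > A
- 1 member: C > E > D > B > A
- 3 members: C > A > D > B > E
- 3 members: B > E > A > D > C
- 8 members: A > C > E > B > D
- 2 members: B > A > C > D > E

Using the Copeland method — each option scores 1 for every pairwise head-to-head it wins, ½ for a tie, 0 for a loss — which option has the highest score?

C

A: beats D, E, and B; loses to C → score 3.
C: beats A, D, E, and B → score 4.
D: loses to A, C, E, and B → score 0.
E: beats D; loses to A, C, and B → score 1.
B: beats D and E; loses to A and C → score 2.
C has the best pairwise record.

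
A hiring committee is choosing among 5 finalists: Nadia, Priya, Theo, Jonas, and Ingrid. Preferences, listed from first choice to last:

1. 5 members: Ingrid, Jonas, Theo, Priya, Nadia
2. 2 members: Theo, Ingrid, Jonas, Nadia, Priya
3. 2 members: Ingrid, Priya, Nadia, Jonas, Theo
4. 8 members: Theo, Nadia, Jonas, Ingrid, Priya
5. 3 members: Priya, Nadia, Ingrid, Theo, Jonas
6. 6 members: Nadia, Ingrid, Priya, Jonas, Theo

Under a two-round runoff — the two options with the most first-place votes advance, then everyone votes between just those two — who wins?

Ingrid

Round 1 first-place votes: Nadia 6, Priya 3, Theo 10, Jonas 0, Ingrid 7.
Theo and Ingrid advance.
Runoff: Theo is preferred to Ingrid by 10 voters; Ingrid by 16.
Ingrid wins the runoff.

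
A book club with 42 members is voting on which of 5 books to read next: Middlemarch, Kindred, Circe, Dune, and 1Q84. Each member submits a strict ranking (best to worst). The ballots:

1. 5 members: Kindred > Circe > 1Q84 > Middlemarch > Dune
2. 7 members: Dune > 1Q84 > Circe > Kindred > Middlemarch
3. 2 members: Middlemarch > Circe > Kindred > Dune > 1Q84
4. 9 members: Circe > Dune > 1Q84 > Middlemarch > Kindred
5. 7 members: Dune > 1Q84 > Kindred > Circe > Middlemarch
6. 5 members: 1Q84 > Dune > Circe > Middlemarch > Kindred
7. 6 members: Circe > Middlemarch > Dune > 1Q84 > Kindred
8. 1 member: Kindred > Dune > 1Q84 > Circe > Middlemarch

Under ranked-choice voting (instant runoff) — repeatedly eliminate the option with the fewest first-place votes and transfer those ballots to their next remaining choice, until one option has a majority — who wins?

Round 1: Middlemarch 2, Kindred 6, Circe 15, Dune 14, 1Q84 5. Eliminate Middlemarch.
Round 2: Kindred 6, Circe 17, Dune 14, 1Q84 5. Eliminate 1Q84.
Round 3: Kindred 6, Circe 17, Dune 19. Eliminate Kindred.
Round 4: Circe 22, Dune 20. Circe has a majority.

Circe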